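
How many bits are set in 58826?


0b1110010111001010 has 9 set bits

9


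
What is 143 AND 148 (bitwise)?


0b10001111 & 0b10010100 = 0b10000100 = 132

132


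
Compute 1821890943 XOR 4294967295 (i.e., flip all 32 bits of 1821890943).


1821890943 ^ 4294967295 = 2473076352

2473076352


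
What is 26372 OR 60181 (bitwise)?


0b110011100000100 | 0b1110101100010101 = 0b1110111100010101 = 61205

61205


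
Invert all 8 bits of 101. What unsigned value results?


101 ^ 255 = 154

154


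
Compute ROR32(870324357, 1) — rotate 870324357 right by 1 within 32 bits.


Rotate 0b110011111000000001100010000101 right by 1 (32-bit) = 0b10011001111100000000110001000010 = 2582645826

2582645826


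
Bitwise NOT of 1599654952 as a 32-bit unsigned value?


~0b1011111010110001100110000101000 = 0b10100000101001110011001111010111 = 2695312343 (32-bit unsigned)

2695312343


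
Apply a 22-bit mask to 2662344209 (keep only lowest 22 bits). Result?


2662344209 & 4194303 = 3155473

3155473


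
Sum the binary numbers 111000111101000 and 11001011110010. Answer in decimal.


111000111101000 + 11001011110010 = 1010010011011010 = 42202

42202


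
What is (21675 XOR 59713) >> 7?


Step 1: 21675 ^ 59713 = 48618
Step 2: 48618 >> 7 = 379

379


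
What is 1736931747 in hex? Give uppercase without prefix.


1736931747 = 678779A3 hex

678779A3


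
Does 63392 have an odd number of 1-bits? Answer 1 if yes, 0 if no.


0b1111011110100000 has 9 ones => parity 1

1


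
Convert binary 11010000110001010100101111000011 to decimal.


11010000110001010100101111000011 in decimal = 3502590915

3502590915


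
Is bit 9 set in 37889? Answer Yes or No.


0b1001010000000001, bit 9 = 0. No

No


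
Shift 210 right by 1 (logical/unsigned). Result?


0b11010010 >> 1 = 0b1101001 = 105

105


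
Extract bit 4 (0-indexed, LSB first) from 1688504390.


0b1100100101001001000100001000110, position 4 = 0

0


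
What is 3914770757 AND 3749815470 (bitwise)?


0b11101001010101101010100101000101 & 0b11011111100000011010010010101110 = 0b11001001000000001010000000000100 = 3372261380

3372261380


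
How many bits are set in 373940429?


0b10110010010011110000011001101 has 14 set bits

14


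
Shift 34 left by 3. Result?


0b100010 << 3 = 0b100010000 = 272

272


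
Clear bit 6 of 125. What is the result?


125 & ~(1 << 6) = 61

61


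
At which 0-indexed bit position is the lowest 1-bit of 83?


0b1010011. Lowest set bit at position 0

0


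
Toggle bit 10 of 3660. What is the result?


3660 ^ (1 << 10) = 3660 ^ 1024 = 2636

2636


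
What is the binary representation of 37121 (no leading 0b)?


37121 = 1001000100000001 in binary

1001000100000001


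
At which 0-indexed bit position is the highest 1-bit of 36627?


0b1000111100010011. Highest set bit at position 15

15


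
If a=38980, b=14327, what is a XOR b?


38980 ^ 14327 = 44979

44979


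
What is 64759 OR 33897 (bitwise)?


0b1111110011110111 | 0b1000010001101001 = 0b1111110011111111 = 64767

64767


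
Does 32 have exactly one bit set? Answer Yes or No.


0b100000. Only one bit set => Yes

Yes


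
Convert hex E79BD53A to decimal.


E79BD53A hex = 3885749562 decimal

3885749562


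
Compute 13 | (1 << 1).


13 | (1 << 1) = 13 | 2 = 15

15


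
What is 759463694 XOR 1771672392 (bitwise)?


0b101101010001000111111100001110 ^ 0b1101001100110011001001101001000 = 0b1000100110111011110110001000110 = 1155394630

1155394630


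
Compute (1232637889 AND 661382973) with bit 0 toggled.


Step 1: 1232637889 & 661382973 = 23627521
Step 2: 23627521 ^ (1 << 0) = 23627521 ^ 1 = 23627520

23627520


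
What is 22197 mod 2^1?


22197 & 1 = 1

1


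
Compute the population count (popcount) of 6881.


0b1101011100001 has 7 set bits

7


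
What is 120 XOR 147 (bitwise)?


0b1111000 ^ 0b10010011 = 0b11101011 = 235

235


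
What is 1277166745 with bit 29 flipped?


1277166745 ^ (1 << 29) = 1277166745 ^ 536870912 = 1814037657

1814037657


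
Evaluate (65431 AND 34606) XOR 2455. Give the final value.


Step 1: 65431 & 34606 = 34566
Step 2: 34566 ^ 2455 = 36497

36497


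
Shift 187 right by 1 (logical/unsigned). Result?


0b10111011 >> 1 = 0b1011101 = 93

93


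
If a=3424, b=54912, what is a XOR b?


3424 ^ 54912 = 56288

56288


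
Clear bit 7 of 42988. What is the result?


42988 & ~(1 << 7) = 42860

42860


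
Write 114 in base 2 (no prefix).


114 = 1110010 in binary

1110010


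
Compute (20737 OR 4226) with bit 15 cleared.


Step 1: 20737 | 4226 = 20867
Step 2: 20867 & ~(1 << 15) = 20867

20867


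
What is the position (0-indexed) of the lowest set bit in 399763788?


0b10111110100111110100101001100. Lowest set bit at position 2

2


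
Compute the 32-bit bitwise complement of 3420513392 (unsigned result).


~0b11001011111000001110010001110000 = 0b110100000111110001101110001111 = 874453903 (32-bit unsigned)

874453903


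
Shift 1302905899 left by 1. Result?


0b1001101101010001100010000101011 << 1 = 0b10011011010100011000100001010110 = 2605811798

2605811798


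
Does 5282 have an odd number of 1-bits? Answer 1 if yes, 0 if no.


0b1010010100010 has 5 ones => parity 1

1


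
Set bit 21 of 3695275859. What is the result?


3695275859 | (1 << 21) = 3695275859 | 2097152 = 3697373011

3697373011


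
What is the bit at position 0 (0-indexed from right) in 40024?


0b1001110001011000, position 0 = 0

0


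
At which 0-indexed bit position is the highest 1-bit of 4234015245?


0b11111100010111011111001000001101. Highest set bit at position 31

31


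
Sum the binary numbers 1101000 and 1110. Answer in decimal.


1101000 + 1110 = 1110110 = 118

118


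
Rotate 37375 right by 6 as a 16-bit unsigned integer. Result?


Rotate 0b1001000111111111 right by 6 (16-bit) = 0b1111111001000111 = 65095

65095


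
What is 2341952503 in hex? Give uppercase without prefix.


2341952503 = 8B975BF7 hex

8B975BF7


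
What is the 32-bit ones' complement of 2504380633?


2504380633 ^ 4294967295 = 1790586662

1790586662


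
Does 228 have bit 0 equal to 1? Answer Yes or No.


0b11100100, bit 0 = 0. No

No


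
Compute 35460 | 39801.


0b1000101010000100 | 0b1001101101111001 = 0b1001101111111101 = 39933

39933


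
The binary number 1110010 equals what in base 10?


1110010 in decimal = 114

114


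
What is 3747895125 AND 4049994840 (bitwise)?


0b11011111011001000101011101010101 & 0b11110001011001100000010001011000 = 0b11010001011001000000010001010000 = 3512992848

3512992848


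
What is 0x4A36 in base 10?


4A36 hex = 18998 decimal

18998


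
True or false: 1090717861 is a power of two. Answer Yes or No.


0b1000001000000110000100010100101. Multiple bits set => No

No


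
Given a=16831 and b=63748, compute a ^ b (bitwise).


16831 ^ 63748 = 47291

47291


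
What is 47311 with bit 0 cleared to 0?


47311 & ~(1 << 0) = 47310

47310


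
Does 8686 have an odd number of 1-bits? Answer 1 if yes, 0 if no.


0b10000111101110 has 8 ones => parity 0

0


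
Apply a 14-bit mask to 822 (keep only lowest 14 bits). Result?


822 & 16383 = 822

822


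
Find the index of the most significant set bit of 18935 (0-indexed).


0b100100111110111. Highest set bit at position 14

14


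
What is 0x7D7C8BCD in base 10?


7D7C8BCD hex = 2105314253 decimal

2105314253


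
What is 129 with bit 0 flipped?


129 ^ (1 << 0) = 129 ^ 1 = 128

128


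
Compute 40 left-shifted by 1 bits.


0b101000 << 1 = 0b1010000 = 80

80


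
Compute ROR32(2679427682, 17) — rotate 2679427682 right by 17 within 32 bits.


Rotate 0b10011111101101001101001001100010 right by 17 (32-bit) = 0b1101001001100010100111111011010 = 1764839386

1764839386


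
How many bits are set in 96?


0b1100000 has 2 set bits

2


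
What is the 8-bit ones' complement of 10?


10 ^ 255 = 245

245


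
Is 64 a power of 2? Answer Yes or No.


0b1000000. Only one bit set => Yes

Yes


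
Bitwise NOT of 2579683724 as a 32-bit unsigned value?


~0b10011001110000101101100110001100 = 0b1100110001111010010011001110011 = 1715283571 (32-bit unsigned)

1715283571


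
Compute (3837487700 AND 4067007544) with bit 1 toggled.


Step 1: 3837487700 & 4067007544 = 3760785424
Step 2: 3760785424 ^ (1 << 1) = 3760785424 ^ 2 = 3760785426

3760785426


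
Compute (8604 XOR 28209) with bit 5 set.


Step 1: 8604 ^ 28209 = 20397
Step 2: 20397 | (1 << 5) = 20397 | 32 = 20397

20397


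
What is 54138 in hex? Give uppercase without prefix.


54138 = D37A hex

D37A


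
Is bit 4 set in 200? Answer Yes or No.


0b11001000, bit 4 = 0. No

No


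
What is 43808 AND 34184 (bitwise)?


0b1010101100100000 & 0b1000010110001000 = 0b1000000100000000 = 33024

33024


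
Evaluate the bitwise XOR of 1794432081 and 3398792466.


0b1101010111101001101110001010001 ^ 0b11001010100101010111010100010010 = 0b10100000011000011010100101000011 = 2690754883

2690754883


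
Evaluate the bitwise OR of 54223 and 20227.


0b1101001111001111 | 0b100111100000011 = 0b1101111111001111 = 57295

57295


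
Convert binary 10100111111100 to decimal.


10100111111100 in decimal = 10748

10748


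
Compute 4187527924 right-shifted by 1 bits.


0b11111001100110001001101011110100 >> 1 = 0b1111100110011000100110101111010 = 2093763962

2093763962


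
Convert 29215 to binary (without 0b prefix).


29215 = 111001000011111 in binary

111001000011111


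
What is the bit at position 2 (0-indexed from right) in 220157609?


0b1101000111110101011010101001, position 2 = 0

0


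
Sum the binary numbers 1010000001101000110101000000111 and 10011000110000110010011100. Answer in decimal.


1010000001101000110101000000111 + 10011000110000110010011100 = 1010010100101110111011010100011 = 1385658019

1385658019


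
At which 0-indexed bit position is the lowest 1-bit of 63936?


0b1111100111000000. Lowest set bit at position 6

6


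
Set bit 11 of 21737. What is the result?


21737 | (1 << 11) = 21737 | 2048 = 23785

23785


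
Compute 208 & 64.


0b11010000 & 0b1000000 = 0b1000000 = 64

64


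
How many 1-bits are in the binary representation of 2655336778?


0b10011110010001010011100101001010 has 15 set bits

15


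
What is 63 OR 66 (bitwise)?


0b111111 | 0b1000010 = 0b1111111 = 127

127


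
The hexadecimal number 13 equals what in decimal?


13 hex = 19 decimal

19


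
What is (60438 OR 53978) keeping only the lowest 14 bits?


Step 1: 60438 | 53978 = 65246
Step 2: 65246 & 16383 = 16094

16094


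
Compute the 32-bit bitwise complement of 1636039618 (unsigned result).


~0b1100001100000111111101111000010 = 0b10011110011111000000010000111101 = 2658927677 (32-bit unsigned)

2658927677


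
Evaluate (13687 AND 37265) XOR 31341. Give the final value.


Step 1: 13687 & 37265 = 4369
Step 2: 4369 ^ 31341 = 27516

27516


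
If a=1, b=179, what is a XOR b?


1 ^ 179 = 178

178


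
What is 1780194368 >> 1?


0b1101010000110111001110001000000 >> 1 = 0b110101000011011100111000100000 = 890097184

890097184


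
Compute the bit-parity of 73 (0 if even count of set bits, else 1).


0b1001001 has 3 ones => parity 1

1


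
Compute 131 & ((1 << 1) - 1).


131 & 1 = 1

1


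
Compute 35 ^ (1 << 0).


35 ^ (1 << 0) = 35 ^ 1 = 34

34


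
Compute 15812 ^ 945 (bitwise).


0b11110111000100 ^ 0b1110110001 = 0b11111001110101 = 15989

15989


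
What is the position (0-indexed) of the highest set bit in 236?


0b11101100. Highest set bit at position 7

7


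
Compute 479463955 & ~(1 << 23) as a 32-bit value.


479463955 & ~(1 << 23) = 471075347

471075347


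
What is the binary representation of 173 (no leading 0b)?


173 = 10101101 in binary

10101101


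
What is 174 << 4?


0b10101110 << 4 = 0b101011100000 = 2784

2784


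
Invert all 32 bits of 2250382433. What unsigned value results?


2250382433 ^ 4294967295 = 2044584862

2044584862


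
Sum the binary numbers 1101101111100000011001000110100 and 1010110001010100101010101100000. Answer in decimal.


1101101111100000011001000110100 + 1010110001010100101010101100000 = 11000100000110101000011110010100 = 3290072980

3290072980


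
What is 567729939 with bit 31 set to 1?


567729939 | (1 << 31) = 567729939 | 2147483648 = 2715213587

2715213587


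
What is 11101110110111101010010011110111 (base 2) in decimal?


11101110110111101010010011110111 in decimal = 4007568631

4007568631


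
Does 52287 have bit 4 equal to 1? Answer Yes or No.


0b1100110000111111, bit 4 = 1. Yes

Yes


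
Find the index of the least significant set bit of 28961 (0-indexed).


0b111000100100001. Lowest set bit at position 0

0


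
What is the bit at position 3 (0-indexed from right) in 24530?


0b101111111010010, position 3 = 0

0


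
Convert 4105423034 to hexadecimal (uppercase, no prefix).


4105423034 = F4B3C8BA hex

F4B3C8BA


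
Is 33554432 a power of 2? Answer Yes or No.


0b10000000000000000000000000. Only one bit set => Yes

Yes


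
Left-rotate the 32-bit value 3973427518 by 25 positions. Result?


Rotate 0b11101100110101011011000100111110 left by 25 (32-bit) = 0b1111101110110011010101101100010 = 2111417186

2111417186


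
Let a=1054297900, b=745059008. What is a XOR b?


1054297900 ^ 745059008 = 314572268

314572268


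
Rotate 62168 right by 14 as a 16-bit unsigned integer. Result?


Rotate 0b1111001011011000 right by 14 (16-bit) = 0b1100101101100011 = 52067

52067


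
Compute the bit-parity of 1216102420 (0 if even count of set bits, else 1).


0b1001000011111000100000000010100 has 10 ones => parity 0

0


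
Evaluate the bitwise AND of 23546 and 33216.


0b101101111111010 & 0b1000000111000000 = 0b111000000 = 448

448


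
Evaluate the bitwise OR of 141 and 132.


0b10001101 | 0b10000100 = 0b10001101 = 141

141


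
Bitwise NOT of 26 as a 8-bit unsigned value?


~0b11010 = 0b11100101 = 229 (8-bit unsigned)

229


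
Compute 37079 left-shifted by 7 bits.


0b1001000011010111 << 7 = 0b10010000110101110000000 = 4746112

4746112


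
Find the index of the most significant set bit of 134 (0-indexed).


0b10000110. Highest set bit at position 7

7


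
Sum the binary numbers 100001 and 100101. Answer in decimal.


100001 + 100101 = 1000110 = 70

70


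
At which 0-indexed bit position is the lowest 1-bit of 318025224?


0b10010111101001010111000001000. Lowest set bit at position 3

3


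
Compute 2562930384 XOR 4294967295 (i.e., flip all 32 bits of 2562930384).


2562930384 ^ 4294967295 = 1732036911

1732036911


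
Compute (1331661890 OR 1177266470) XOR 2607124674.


Step 1: 1331661890 | 1177266470 = 1333767526
Step 2: 1333767526 ^ 2607124674 = 3558489508

3558489508


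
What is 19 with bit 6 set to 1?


19 | (1 << 6) = 19 | 64 = 83

83


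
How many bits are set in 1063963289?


0b111111011010101100101010011001 has 18 set bits

18


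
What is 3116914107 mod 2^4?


3116914107 & 15 = 11

11


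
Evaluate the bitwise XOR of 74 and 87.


0b1001010 ^ 0b1010111 = 0b11101 = 29

29


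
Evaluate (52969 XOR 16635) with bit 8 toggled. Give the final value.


Step 1: 52969 ^ 16635 = 36370
Step 2: 36370 ^ (1 << 8) = 36370 ^ 256 = 36626

36626


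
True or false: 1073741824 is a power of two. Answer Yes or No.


0b1000000000000000000000000000000. Only one bit set => Yes

Yes


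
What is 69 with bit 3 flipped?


69 ^ (1 << 3) = 69 ^ 8 = 77

77


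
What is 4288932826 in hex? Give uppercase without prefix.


4288932826 = FFA3EBDA hex

FFA3EBDA


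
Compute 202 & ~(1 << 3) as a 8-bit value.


202 & ~(1 << 3) = 194

194


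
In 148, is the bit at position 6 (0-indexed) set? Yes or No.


0b10010100, bit 6 = 0. No

No


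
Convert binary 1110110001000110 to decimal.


1110110001000110 in decimal = 60486

60486


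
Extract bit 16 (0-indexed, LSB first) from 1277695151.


0b1001100001010000001010010101111, position 16 = 0

0


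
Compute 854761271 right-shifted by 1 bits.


0b110010111100101001111100110111 >> 1 = 0b11001011110010100111110011011 = 427380635

427380635


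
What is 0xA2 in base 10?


A2 hex = 162 decimal

162


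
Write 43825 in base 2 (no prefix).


43825 = 1010101100110001 in binary

1010101100110001


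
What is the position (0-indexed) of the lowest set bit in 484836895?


0b11100111001100000011000011111. Lowest set bit at position 0

0


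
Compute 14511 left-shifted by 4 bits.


0b11100010101111 << 4 = 0b111000101011110000 = 232176

232176


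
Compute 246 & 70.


0b11110110 & 0b1000110 = 0b1000110 = 70

70


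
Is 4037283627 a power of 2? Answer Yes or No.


0b11110000101001000000111100101011. Multiple bits set => No

No


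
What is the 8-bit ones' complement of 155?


155 ^ 255 = 100

100


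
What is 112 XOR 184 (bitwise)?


0b1110000 ^ 0b10111000 = 0b11001000 = 200

200


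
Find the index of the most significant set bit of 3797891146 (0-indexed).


0b11100010010111110011100001001010. Highest set bit at position 31

31


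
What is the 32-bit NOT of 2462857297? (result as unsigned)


~0b10010010110011000011100001010001 = 0b1101101001100111100011110101110 = 1832109998 (32-bit unsigned)

1832109998


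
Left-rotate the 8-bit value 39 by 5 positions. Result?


Rotate 0b100111 left by 5 (8-bit) = 0b11100100 = 228

228


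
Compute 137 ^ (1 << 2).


137 ^ (1 << 2) = 137 ^ 4 = 141

141


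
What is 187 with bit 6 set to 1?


187 | (1 << 6) = 187 | 64 = 251

251


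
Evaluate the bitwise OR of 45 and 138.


0b101101 | 0b10001010 = 0b10101111 = 175

175


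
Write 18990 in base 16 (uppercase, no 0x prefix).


18990 = 4A2E hex

4A2E


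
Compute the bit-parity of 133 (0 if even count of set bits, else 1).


0b10000101 has 3 ones => parity 1

1


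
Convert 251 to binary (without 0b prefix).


251 = 11111011 in binary

11111011


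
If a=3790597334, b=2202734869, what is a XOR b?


3790597334 ^ 2202734869 = 1654980035

1654980035


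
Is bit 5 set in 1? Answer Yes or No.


0b1, bit 5 = 0. No

No


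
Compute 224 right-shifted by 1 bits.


0b11100000 >> 1 = 0b1110000 = 112

112


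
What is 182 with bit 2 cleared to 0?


182 & ~(1 << 2) = 178

178


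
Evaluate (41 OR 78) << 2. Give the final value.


Step 1: 41 | 78 = 111
Step 2: 111 << 2 = 444

444


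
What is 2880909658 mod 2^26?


2880909658 & 67108863 = 62337370

62337370


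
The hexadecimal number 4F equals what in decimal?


4F hex = 79 decimal

79


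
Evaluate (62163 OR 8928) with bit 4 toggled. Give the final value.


Step 1: 62163 | 8928 = 62195
Step 2: 62195 ^ (1 << 4) = 62195 ^ 16 = 62179

62179


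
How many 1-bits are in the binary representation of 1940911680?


0b1110011101011111111011001000000 has 18 set bits

18


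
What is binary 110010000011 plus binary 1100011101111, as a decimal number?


110010000011 + 1100011101111 = 10010101110010 = 9586

9586


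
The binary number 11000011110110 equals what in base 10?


11000011110110 in decimal = 12534

12534


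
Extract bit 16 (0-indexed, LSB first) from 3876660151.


0b11100111000100010010001110110111, position 16 = 1

1


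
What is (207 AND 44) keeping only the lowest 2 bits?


Step 1: 207 & 44 = 12
Step 2: 12 & 3 = 0

0


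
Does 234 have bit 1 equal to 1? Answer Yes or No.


0b11101010, bit 1 = 1. Yes

Yes


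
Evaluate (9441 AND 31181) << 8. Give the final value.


Step 1: 9441 & 31181 = 8385
Step 2: 8385 << 8 = 2146560

2146560


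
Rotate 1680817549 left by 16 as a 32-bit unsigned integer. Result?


Rotate 0b1100100001011110011110110001101 left by 16 (32-bit) = 0b111101100011010110010000101111 = 1032676399

1032676399


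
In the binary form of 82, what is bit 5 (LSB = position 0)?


0b1010010, position 5 = 0

0


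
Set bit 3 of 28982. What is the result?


28982 | (1 << 3) = 28982 | 8 = 28990

28990


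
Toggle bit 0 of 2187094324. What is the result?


2187094324 ^ (1 << 0) = 2187094324 ^ 1 = 2187094325

2187094325


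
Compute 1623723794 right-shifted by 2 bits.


0b1100000110010000000111100010010 >> 2 = 0b11000001100100000001111000100 = 405930948

405930948


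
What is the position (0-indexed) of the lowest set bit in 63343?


0b1111011101101111. Lowest set bit at position 0

0


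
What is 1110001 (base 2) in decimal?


1110001 in decimal = 113

113


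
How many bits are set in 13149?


0b11001101011101 has 9 set bits

9


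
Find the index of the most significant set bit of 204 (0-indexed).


0b11001100. Highest set bit at position 7

7


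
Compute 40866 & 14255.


0b1001111110100010 & 0b11011110101111 = 0b1011110100010 = 6050

6050


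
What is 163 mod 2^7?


163 & 127 = 35

35


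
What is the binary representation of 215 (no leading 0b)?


215 = 11010111 in binary

11010111


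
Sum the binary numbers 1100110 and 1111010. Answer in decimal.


1100110 + 1111010 = 11100000 = 224

224


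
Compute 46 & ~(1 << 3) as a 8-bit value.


46 & ~(1 << 3) = 38

38


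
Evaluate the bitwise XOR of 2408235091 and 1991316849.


0b10001111100010101100000001010011 ^ 0b1110110101100010001010101110001 = 0b11111001001110111101010100100010 = 4181447970

4181447970


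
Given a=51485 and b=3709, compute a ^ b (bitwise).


51485 ^ 3709 = 51040

51040


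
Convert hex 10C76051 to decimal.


10C76051 hex = 281501777 decimal

281501777


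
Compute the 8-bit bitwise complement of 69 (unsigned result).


~0b1000101 = 0b10111010 = 186 (8-bit unsigned)

186


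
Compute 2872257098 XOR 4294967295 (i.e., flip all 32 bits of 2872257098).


2872257098 ^ 4294967295 = 1422710197

1422710197


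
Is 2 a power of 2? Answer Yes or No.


0b10. Only one bit set => Yes

Yes


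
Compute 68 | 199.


0b1000100 | 0b11000111 = 0b11000111 = 199

199


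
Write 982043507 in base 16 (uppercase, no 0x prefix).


982043507 = 3A88CB73 hex

3A88CB73


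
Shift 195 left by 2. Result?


0b11000011 << 2 = 0b1100001100 = 780

780


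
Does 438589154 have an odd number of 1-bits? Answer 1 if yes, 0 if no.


0b11010001001000101011011100010 has 13 ones => parity 1

1


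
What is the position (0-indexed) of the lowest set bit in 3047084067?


0b10110101100111101101000000100011. Lowest set bit at position 0

0


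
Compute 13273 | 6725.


0b11001111011001 | 0b1101001000101 = 0b11101111011101 = 15325

15325


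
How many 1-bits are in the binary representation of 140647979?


0b1000011000100001111000101011 has 12 set bits

12


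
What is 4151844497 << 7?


0b11110111011110000001111010010001 << 7 = 0b111101110111100000011110100100010000000 = 531436095616

531436095616


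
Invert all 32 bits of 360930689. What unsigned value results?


360930689 ^ 4294967295 = 3934036606

3934036606


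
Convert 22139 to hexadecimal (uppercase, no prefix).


22139 = 567B hex

567B


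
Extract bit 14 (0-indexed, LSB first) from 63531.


0b1111100000101011, position 14 = 1

1


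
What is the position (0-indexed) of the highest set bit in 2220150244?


0b10000100010101001100110111100100. Highest set bit at position 31

31


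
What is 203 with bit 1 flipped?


203 ^ (1 << 1) = 203 ^ 2 = 201

201


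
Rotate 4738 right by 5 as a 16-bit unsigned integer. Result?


Rotate 0b1001010000010 right by 5 (16-bit) = 0b1000010010100 = 4244

4244


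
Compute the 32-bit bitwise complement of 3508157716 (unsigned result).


~0b11010001000110100011110100010100 = 0b101110111001011100001011101011 = 786809579 (32-bit unsigned)

786809579


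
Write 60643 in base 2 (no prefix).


60643 = 1110110011100011 in binary

1110110011100011


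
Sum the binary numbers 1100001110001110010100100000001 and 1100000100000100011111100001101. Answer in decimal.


1100001110001110010100100000001 + 1100000100000100011111100001101 = 11000010010010010110100000001110 = 3259590670

3259590670


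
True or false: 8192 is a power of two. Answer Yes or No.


0b10000000000000. Only one bit set => Yes

Yes


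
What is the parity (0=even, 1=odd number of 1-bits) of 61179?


0b1110111011111011 has 13 ones => parity 1

1


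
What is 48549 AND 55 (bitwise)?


0b1011110110100101 & 0b110111 = 0b100101 = 37

37


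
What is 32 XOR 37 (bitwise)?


0b100000 ^ 0b100101 = 0b101 = 5

5


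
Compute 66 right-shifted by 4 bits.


0b1000010 >> 4 = 0b100 = 4

4


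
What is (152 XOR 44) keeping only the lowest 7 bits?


Step 1: 152 ^ 44 = 180
Step 2: 180 & 127 = 52

52


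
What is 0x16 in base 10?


16 hex = 22 decimal

22


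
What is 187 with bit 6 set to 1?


187 | (1 << 6) = 187 | 64 = 251

251


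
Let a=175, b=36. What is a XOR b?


175 ^ 36 = 139

139


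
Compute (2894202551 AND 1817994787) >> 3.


Step 1: 2894202551 & 1817994787 = 738199075
Step 2: 738199075 >> 3 = 92274884

92274884


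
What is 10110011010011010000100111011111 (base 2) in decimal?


10110011010011010000100111011111 in decimal = 3008170463

3008170463


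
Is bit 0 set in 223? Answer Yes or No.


0b11011111, bit 0 = 1. Yes

Yes


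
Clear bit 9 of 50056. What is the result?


50056 & ~(1 << 9) = 49544

49544


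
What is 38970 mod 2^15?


38970 & 32767 = 6202

6202


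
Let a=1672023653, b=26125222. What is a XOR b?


1672023653 ^ 26125222 = 1646767555

1646767555


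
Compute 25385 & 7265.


0b110001100101001 & 0b1110001100001 = 0b100001 = 33

33


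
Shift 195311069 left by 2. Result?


0b1011101001000011010111011101 << 2 = 0b101110100100001101011101110100 = 781244276

781244276


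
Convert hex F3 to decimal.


F3 hex = 243 decimal

243


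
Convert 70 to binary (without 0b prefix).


70 = 1000110 in binary

1000110


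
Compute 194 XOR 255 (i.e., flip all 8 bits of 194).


194 ^ 255 = 61

61


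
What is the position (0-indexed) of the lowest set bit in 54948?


0b1101011010100100. Lowest set bit at position 2

2


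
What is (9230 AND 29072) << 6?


Step 1: 9230 & 29072 = 8192
Step 2: 8192 << 6 = 524288

524288


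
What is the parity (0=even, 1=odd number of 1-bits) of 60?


0b111100 has 4 ones => parity 0

0


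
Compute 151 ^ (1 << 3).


151 ^ (1 << 3) = 151 ^ 8 = 159

159


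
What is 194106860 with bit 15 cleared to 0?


194106860 & ~(1 << 15) = 194074092

194074092


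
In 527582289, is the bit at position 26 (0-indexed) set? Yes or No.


0b11111011100100100010001010001, bit 26 = 1. Yes

Yes


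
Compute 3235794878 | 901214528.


0b11000000110111100100111110111110 | 0b110101101101110111000101000000 = 0b11110101111111110111111111111110 = 4127162366

4127162366


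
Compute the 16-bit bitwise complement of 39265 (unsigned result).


~0b1001100101100001 = 0b110011010011110 = 26270 (16-bit unsigned)

26270


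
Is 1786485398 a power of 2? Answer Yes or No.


0b1101010011110111001101010010110. Multiple bits set => No

No


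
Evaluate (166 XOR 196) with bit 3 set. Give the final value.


Step 1: 166 ^ 196 = 98
Step 2: 98 | (1 << 3) = 98 | 8 = 106

106


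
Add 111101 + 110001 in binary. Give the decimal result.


111101 + 110001 = 1101110 = 110

110


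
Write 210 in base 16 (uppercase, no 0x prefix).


210 = D2 hex

D2


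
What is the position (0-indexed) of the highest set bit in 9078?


0b10001101110110. Highest set bit at position 13

13


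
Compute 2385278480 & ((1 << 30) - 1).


2385278480 & 1073741823 = 237794832

237794832


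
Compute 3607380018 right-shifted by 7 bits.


0b11010111000001000100000000110010 >> 7 = 0b1101011100000100010000000 = 28182656

28182656


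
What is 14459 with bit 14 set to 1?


14459 | (1 << 14) = 14459 | 16384 = 30843

30843


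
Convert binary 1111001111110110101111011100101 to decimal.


1111001111110110101111011100101 in decimal = 2046516965

2046516965


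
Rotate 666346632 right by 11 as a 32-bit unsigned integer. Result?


Rotate 0b100111101101111010010010001000 right by 11 (32-bit) = 0b10010001000001001111011011110100 = 2433021684

2433021684


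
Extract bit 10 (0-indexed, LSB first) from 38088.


0b1001010011001000, position 10 = 1

1


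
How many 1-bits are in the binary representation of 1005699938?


0b111011111100011100001101100010 has 17 set bits

17


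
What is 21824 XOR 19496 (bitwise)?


0b101010101000000 ^ 0b100110000101000 = 0b1100101101000 = 6504

6504


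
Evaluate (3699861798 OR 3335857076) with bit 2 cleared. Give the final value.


Step 1: 3699861798 | 3335857076 = 3738659766
Step 2: 3738659766 & ~(1 << 2) = 3738659762

3738659762


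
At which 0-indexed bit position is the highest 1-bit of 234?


0b11101010. Highest set bit at position 7

7


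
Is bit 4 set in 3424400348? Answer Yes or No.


0b11001100000111000011001111011100, bit 4 = 1. Yes

Yes


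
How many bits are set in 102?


0b1100110 has 4 set bits

4


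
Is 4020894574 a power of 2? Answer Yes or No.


0b11101111101010011111101101101110. Multiple bits set => No

No


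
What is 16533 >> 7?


0b100000010010101 >> 7 = 0b10000001 = 129

129


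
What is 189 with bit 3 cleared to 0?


189 & ~(1 << 3) = 181

181


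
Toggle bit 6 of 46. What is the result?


46 ^ (1 << 6) = 46 ^ 64 = 110

110


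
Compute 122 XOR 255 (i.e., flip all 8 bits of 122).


122 ^ 255 = 133

133


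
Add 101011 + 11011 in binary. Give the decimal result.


101011 + 11011 = 1000110 = 70

70


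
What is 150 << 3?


0b10010110 << 3 = 0b10010110000 = 1200

1200


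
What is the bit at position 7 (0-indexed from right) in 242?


0b11110010, position 7 = 1

1


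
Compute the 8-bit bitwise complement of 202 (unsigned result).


~0b11001010 = 0b110101 = 53 (8-bit unsigned)

53


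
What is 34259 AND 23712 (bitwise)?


0b1000010111010011 & 0b101110010100000 = 0b10010000000 = 1152

1152


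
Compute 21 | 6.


0b10101 | 0b110 = 0b10111 = 23

23


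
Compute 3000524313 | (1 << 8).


3000524313 | (1 << 8) = 3000524313 | 256 = 3000524569

3000524569


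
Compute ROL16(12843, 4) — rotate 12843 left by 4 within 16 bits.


Rotate 0b11001000101011 left by 4 (16-bit) = 0b10001010110011 = 8883

8883


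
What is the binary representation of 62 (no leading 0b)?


62 = 111110 in binary

111110


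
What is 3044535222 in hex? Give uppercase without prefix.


3044535222 = B577EBB6 hex

B577EBB6


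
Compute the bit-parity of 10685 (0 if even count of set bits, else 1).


0b10100110111101 has 9 ones => parity 1

1


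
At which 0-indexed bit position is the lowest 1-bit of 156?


0b10011100. Lowest set bit at position 2

2


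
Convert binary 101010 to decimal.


101010 in decimal = 42

42


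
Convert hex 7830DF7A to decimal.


7830DF7A hex = 2016468858 decimal

2016468858


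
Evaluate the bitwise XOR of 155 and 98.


0b10011011 ^ 0b1100010 = 0b11111001 = 249

249


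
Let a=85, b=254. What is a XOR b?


85 ^ 254 = 171

171


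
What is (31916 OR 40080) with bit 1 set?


Step 1: 31916 | 40080 = 64700
Step 2: 64700 | (1 << 1) = 64700 | 2 = 64702

64702


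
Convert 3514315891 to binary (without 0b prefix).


3514315891 = 11010001011110000011010001110011 in binary

11010001011110000011010001110011


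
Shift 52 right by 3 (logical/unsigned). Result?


0b110100 >> 3 = 0b110 = 6

6


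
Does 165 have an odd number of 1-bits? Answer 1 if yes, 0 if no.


0b10100101 has 4 ones => parity 0

0


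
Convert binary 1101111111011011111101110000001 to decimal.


1101111111011011111101110000001 in decimal = 1877867393

1877867393


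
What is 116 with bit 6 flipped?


116 ^ (1 << 6) = 116 ^ 64 = 52

52


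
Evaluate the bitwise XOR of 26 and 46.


0b11010 ^ 0b101110 = 0b110100 = 52

52


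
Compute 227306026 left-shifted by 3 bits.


0b1101100011000110101000101010 << 3 = 0b1101100011000110101000101010000 = 1818448208

1818448208


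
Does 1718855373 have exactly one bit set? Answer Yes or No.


0b1100110011100111010011011001101. Multiple bits set => No

No


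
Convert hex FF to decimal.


FF hex = 255 decimal

255


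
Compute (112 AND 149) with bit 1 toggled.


Step 1: 112 & 149 = 16
Step 2: 16 ^ (1 << 1) = 16 ^ 2 = 18

18


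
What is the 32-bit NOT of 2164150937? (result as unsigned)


~0b10000000111111100101001010011001 = 0b1111111000000011010110101100110 = 2130816358 (32-bit unsigned)

2130816358


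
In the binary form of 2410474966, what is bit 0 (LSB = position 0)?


0b10001111101011001110110111010110, position 0 = 0

0


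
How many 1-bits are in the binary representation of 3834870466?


0b11100100100100110111101011000010 has 16 set bits

16


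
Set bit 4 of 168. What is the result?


168 | (1 << 4) = 168 | 16 = 184

184


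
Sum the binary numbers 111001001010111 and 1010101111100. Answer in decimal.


111001001010111 + 1010101111100 = 1000011111010011 = 34771

34771


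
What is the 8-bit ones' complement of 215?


215 ^ 255 = 40

40


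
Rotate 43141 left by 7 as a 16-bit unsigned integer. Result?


Rotate 0b1010100010000101 left by 7 (16-bit) = 0b100001011010100 = 17108

17108


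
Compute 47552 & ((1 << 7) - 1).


47552 & 127 = 64

64


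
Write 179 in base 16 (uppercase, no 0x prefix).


179 = B3 hex

B3


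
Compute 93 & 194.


0b1011101 & 0b11000010 = 0b1000000 = 64

64


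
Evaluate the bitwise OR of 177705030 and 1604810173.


0b1010100101111001000001000110 | 0b1011111101001110111010110111101 = 0b1011111101101111111010111111111 = 1605891583

1605891583


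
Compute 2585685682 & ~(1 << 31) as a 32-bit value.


2585685682 & ~(1 << 31) = 438202034

438202034


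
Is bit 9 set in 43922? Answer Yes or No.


0b1010101110010010, bit 9 = 1. Yes

Yes


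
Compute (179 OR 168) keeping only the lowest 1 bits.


Step 1: 179 | 168 = 187
Step 2: 187 & 1 = 1

1


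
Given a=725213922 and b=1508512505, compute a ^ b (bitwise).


725213922 ^ 1508512505 = 1926492187

1926492187


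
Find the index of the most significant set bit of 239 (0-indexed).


0b11101111. Highest set bit at position 7

7


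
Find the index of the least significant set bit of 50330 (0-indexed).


0b1100010010011010. Lowest set bit at position 1

1


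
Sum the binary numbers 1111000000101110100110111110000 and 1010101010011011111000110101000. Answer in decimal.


1111000000101110100110111110000 + 1010101010011011111000110101000 = 11001101011001010011111110011000 = 3445964696

3445964696


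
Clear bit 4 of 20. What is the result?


20 & ~(1 << 4) = 4

4


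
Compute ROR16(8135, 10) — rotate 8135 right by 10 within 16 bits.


Rotate 0b1111111000111 right by 10 (16-bit) = 0b1111000111000111 = 61895

61895


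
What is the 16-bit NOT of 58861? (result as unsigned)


~0b1110010111101101 = 0b1101000010010 = 6674 (16-bit unsigned)

6674


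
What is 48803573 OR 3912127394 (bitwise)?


0b10111010001010111011110101 | 0b11101001001011100101001110100010 = 0b11101011111011101111111111110111 = 3958308855

3958308855


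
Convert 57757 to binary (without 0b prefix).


57757 = 1110000110011101 in binary

1110000110011101


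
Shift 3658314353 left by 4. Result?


0b11011010000011010111001001110001 << 4 = 0b110110100000110101110010011100010000 = 58533029648

58533029648


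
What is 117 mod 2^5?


117 & 31 = 21

21


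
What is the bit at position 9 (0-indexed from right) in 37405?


0b1001001000011101, position 9 = 1

1


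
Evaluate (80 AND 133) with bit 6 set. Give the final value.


Step 1: 80 & 133 = 0
Step 2: 0 | (1 << 6) = 0 | 64 = 64

64


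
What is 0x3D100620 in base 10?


3D100620 hex = 1024460320 decimal

1024460320


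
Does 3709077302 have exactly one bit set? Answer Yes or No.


0b11011101000101000000011100110110. Multiple bits set => No

No


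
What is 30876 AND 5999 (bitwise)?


0b111100010011100 & 0b1011101101111 = 0b1000000001100 = 4108

4108


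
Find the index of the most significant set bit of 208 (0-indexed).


0b11010000. Highest set bit at position 7

7


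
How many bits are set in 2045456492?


0b1111001111010110011000001101100 has 17 set bits

17


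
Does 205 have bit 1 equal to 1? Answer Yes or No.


0b11001101, bit 1 = 0. No

No


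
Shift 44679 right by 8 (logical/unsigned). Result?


0b1010111010000111 >> 8 = 0b10101110 = 174

174


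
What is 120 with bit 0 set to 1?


120 | (1 << 0) = 120 | 1 = 121

121


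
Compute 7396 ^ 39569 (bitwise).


0b1110011100100 ^ 0b1001101010010001 = 0b1000011001110101 = 34421

34421


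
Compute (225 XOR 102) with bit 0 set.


Step 1: 225 ^ 102 = 135
Step 2: 135 | (1 << 0) = 135 | 1 = 135

135


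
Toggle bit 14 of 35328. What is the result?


35328 ^ (1 << 14) = 35328 ^ 16384 = 51712

51712


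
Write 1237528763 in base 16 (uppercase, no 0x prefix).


1237528763 = 49C330BB hex

49C330BB


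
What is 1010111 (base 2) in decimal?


1010111 in decimal = 87

87


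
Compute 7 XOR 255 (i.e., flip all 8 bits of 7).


7 ^ 255 = 248

248


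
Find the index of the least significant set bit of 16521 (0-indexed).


0b100000010001001. Lowest set bit at position 0

0


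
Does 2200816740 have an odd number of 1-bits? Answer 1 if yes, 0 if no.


0b10000011001011011100110001100100 has 14 ones => parity 0

0


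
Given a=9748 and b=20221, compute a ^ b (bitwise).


9748 ^ 20221 = 26857

26857


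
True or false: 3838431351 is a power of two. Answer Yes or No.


0b11100100110010011101000001110111. Multiple bits set => No

No


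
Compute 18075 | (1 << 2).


18075 | (1 << 2) = 18075 | 4 = 18079

18079


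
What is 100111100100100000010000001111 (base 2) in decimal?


100111100100100000010000001111 in decimal = 663880719

663880719


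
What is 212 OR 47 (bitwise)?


0b11010100 | 0b101111 = 0b11111111 = 255

255


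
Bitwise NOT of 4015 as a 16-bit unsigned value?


~0b111110101111 = 0b1111000001010000 = 61520 (16-bit unsigned)

61520


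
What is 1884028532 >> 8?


0b1110000010010111111111001110100 >> 8 = 0b11100000100101111111110 = 7359486

7359486
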